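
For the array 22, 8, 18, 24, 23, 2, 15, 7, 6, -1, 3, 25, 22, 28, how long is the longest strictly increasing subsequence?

5

Scanning left to right, the best length ending at each element is: 22→1, 8→1, 18→2, 24→3, 23→3, 2→1, 15→2, 7→2, 6→2, -1→1, 3→2, 25→4, 22→3, 28→5.
So the longest increasing subsequence has length 5, e.g. 8, 18, 24, 25, 28.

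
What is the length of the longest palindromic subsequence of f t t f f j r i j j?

One longest palindromic subsequence is fttf (positions 1,2,3,5); it reads the same forward and backward, and the interval DP gives dp[1][10] = 4.

4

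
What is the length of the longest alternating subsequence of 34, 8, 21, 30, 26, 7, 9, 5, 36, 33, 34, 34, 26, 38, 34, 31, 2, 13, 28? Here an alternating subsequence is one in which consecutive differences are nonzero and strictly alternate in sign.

Track the best alternating length ending on an up-step vs a down-step at each position: up/down = 1/1, 1/2, 3/2, 3/2, 3/4, 1/4, 5/4, 1/6, 7/1, 7/8, 9/8, 9/8, 7/10, 11/1, 11/12, 11/12, 1/12, 13/12, 13/12.
The maximum over both is 13; one such subsequence is 34, 8, 21, 7, 9, 5, 36, 33, 34, 26, 38, 2, 13.

13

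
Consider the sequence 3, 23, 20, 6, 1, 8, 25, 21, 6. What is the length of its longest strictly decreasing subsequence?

Scanning left to right, the best length ending at each element is: 3→1, 23→1, 20→2, 6→3, 1→4, 8→3, 25→1, 21→2, 6→4.
So the longest decreasing subsequence has length 4, e.g. 23, 20, 6, 1.

4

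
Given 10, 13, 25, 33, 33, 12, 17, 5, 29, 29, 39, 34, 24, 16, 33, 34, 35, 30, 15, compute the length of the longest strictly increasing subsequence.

7

Let dp[i] be the longest increasing subsequence ending at position i. Then dp = [1, 2, 3, 4, 4, 2, 3, 1, 4, 4, 5, 5, 4, 3, 5, 6, 7, 5, 3].
The maximum is 7; one witness is 10, 13, 25, 29, 33, 34, 35 at positions 1,2,3,9,15,16,17.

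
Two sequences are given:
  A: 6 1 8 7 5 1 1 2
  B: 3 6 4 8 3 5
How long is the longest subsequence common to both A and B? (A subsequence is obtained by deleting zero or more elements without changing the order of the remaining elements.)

A longest common subsequence is 6, 8, 5 (length 3); the LCS DP confirms no longer common subsequence exists.

3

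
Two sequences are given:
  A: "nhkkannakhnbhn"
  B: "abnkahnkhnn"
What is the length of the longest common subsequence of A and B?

8

Backtracking the LCS table gives one alignment: n (A1,B3) → k (A4,B4) → a (A5,B5) → n (A7,B7) → k (A9,B8) → h (A10,B9) → n (A11,B10) → n (A14,B11).
So the longest common subsequence has length 8.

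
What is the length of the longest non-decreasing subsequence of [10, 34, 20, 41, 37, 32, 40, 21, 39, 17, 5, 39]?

5

Scanning left to right, the best length ending at each element is: 10→1, 34→2, 20→2, 41→3, 37→3, 32→3, 40→4, 21→3, 39→4, 17→2, 5→1, 39→5.
So the longest non-decreasing subsequence has length 5, e.g. 10, 34, 37, 39, 39.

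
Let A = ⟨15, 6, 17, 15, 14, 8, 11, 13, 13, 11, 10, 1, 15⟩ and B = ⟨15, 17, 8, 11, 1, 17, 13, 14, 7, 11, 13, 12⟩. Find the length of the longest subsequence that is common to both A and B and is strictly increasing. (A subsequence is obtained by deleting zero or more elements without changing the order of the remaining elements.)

3

For each value that appears in both, track the longest common increasing run ending there.
The best achievable length is 3; one witness is 8, 11, 13 (A-positions 6,7,8, B-positions 3,4,7).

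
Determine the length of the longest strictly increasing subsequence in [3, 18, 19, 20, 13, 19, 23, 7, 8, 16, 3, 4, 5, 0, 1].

5

One longest increasing subsequence is 3, 18, 19, 20, 23 (positions 1,2,3,4,7), of length 5; no longer one exists.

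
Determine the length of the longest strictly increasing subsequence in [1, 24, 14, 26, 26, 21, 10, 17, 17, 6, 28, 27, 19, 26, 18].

One longest increasing subsequence is 1, 14, 17, 19, 26 (positions 1,3,8,13,14), of length 5; no longer one exists.

5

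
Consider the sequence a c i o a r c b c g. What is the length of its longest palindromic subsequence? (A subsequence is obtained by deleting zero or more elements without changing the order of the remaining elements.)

One longest palindromic subsequence is cbc (positions 7,8,9); it reads the same forward and backward, and the interval DP gives dp[1][10] = 3.

3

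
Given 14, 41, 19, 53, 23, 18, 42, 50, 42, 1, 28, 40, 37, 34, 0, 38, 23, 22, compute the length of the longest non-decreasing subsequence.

Let dp[i] be the longest non-decreasing subsequence ending at position i. Then dp = [1, 2, 2, 3, 3, 2, 4, 5, 5, 1, 4, 5, 5, 5, 1, 6, 4, 3].
The maximum is 6; one witness is 14, 19, 23, 28, 37, 38 at positions 1,3,5,11,13,16.

6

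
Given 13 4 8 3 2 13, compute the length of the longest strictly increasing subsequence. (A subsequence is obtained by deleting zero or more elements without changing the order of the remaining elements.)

3

Let dp[i] be the longest increasing subsequence ending at position i. Then dp = [1, 1, 2, 1, 1, 3].
The maximum is 3; one witness is 4, 8, 13 at positions 2,3,6.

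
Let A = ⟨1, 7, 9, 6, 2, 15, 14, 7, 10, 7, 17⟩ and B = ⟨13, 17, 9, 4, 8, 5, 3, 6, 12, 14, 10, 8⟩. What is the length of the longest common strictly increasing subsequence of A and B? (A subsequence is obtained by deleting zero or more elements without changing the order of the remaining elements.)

2

For each value that appears in both, track the longest common increasing run ending there.
The best achievable length is 2; one witness is 9, 14 (A-positions 3,7, B-positions 3,10).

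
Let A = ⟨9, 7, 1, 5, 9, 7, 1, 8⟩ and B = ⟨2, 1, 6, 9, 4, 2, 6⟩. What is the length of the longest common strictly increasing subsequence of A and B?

2

A longest common strictly increasing subsequence is 1, 9 (length 2); it appears in order in both A and B, and no longer such subsequence exists.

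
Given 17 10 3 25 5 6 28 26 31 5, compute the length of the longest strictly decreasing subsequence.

4

Let dp[i] be the longest decreasing subsequence ending at position i. Then dp = [1, 2, 3, 1, 3, 3, 1, 2, 1, 4].
The maximum is 4; one witness is 17, 10, 6, 5 at positions 1,2,6,10.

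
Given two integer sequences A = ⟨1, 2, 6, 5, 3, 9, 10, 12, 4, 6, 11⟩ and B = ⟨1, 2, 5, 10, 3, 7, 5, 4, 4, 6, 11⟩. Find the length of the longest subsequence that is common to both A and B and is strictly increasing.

6

A longest common strictly increasing subsequence is 1, 2, 3, 4, 6, 11 (length 6); it appears in order in both A and B, and no longer such subsequence exists.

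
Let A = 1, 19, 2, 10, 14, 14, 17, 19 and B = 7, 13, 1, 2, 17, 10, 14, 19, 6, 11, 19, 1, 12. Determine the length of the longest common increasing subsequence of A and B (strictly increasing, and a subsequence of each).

5

A longest common strictly increasing subsequence is 1, 2, 10, 14, 19 (length 5); it appears in order in both A and B, and no longer such subsequence exists.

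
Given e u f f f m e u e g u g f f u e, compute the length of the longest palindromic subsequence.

11

One longest palindromic subsequence is euffgugffue (positions 1,2,3,4,10,11,12,13,14,15,16); it reads the same forward and backward, and the interval DP gives dp[1][16] = 11.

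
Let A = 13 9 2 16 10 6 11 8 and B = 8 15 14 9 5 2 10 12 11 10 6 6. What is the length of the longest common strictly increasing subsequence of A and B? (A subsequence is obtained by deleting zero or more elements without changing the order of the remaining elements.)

For each value that appears in both, track the longest common increasing run ending there.
The best achievable length is 3; one witness is 9, 10, 11 (A-positions 2,5,7, B-positions 4,7,9).

3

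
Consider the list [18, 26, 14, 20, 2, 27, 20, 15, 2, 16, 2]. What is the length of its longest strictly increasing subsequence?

3

Let dp[i] be the longest increasing subsequence ending at position i. Then dp = [1, 2, 1, 2, 1, 3, 2, 2, 1, 3, 1].
The maximum is 3; one witness is 18, 26, 27 at positions 1,2,6.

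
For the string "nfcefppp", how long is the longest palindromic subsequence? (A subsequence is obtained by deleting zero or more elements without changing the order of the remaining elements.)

3

One longest palindromic subsequence is ppp (positions 6,7,8); it reads the same forward and backward, and the interval DP gives dp[1][8] = 3.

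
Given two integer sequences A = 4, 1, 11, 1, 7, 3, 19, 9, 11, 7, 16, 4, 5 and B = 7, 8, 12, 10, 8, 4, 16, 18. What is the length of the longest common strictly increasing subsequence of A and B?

For each value that appears in both, track the longest common increasing run ending there.
The best achievable length is 2; one witness is 7, 16 (A-positions 5,11, B-positions 1,7).

2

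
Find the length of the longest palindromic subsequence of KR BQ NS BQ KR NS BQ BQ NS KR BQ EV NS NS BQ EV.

12

Using dp[i][j] = 2 + dp[i+1][j−1] if the ends match, else max(dp[i+1][j], dp[i][j−1]):
dp[1][16] = 12. A witness is BQ NS BQ KR NS BQ BQ NS KR BQ NS BQ at positions 2,3,4,5,6,7,8,9,10,11,14,15.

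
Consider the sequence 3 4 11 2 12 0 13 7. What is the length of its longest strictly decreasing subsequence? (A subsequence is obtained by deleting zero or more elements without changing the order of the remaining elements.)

3

Let dp[i] be the longest decreasing subsequence ending at position i. Then dp = [1, 1, 1, 2, 1, 3, 1, 2].
The maximum is 3; one witness is 3, 2, 0 at positions 1,4,6.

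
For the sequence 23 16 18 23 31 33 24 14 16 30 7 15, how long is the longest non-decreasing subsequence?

5

Let dp[i] be the longest non-decreasing subsequence ending at position i. Then dp = [1, 1, 2, 3, 4, 5, 4, 1, 2, 5, 1, 2].
The maximum is 5; one witness is 16, 18, 23, 31, 33 at positions 2,3,4,5,6.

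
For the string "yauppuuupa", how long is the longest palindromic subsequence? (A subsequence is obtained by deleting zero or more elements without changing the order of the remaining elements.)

7

Using dp[i][j] = 2 + dp[i+1][j−1] if the ends match, else max(dp[i+1][j], dp[i][j−1]):
dp[1][10] = 7. A witness is apuuupa at positions 2,4,6,7,8,9,10.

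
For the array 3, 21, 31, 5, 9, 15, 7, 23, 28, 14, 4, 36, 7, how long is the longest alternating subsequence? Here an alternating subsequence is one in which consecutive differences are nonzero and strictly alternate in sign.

A longest alternating subsequence is 3, 21, 5, 9, 7, 23, 14, 36, 7 (positions 1,2,4,5,7,8,10,12,13); its 8 consecutive differences strictly alternate in sign, and length 9 is optimal.

9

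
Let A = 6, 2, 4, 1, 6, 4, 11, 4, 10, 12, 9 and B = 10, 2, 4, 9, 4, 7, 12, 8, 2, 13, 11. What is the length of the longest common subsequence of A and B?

A longest common subsequence is 2, 4, 4, 11 (length 4); the LCS DP confirms no longer common subsequence exists.

4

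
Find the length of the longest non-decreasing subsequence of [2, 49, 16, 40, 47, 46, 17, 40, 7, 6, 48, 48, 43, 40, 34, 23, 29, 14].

Scanning left to right, the best length ending at each element is: 2→1, 49→2, 16→2, 40→3, 47→4, 46→4, 17→3, 40→4, 7→2, 6→2, 48→5, 48→6, 43→5, 40→5, 34→4, 23→4, 29→5, 14→3.
So the longest non-decreasing subsequence has length 6, e.g. 2, 16, 40, 47, 48, 48.

6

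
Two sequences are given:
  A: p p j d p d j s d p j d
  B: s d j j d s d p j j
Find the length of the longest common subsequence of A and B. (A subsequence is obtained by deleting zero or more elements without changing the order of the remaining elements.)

6

A longest common subsequence is jdsdpj (length 6); the LCS DP confirms no longer common subsequence exists.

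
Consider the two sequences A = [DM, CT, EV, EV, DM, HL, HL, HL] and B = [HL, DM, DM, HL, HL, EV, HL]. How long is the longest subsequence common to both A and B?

5

A longest common subsequence is DM, DM, HL, HL, HL (length 5); the LCS DP confirms no longer common subsequence exists.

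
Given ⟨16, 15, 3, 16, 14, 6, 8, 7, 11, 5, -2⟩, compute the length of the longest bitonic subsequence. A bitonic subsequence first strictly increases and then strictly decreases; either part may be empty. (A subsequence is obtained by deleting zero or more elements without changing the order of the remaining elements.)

Let inc[i] be the LIS ending at i and dec[i] the longest strictly decreasing subsequence starting at i. inc = [1, 1, 1, 2, 2, 2, 3, 3, 4, 2, 1], dec = [7, 6, 2, 6, 5, 3, 4, 3, 3, 2, 1].
max_i inc[i]+dec[i]−1 = 7, with one witness 16, 15, 14, 8, 7, 5, -2.

7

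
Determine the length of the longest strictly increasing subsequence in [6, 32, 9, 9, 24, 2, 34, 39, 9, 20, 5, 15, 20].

5

One longest increasing subsequence is 6, 9, 24, 34, 39 (positions 1,3,5,7,8), of length 5; no longer one exists.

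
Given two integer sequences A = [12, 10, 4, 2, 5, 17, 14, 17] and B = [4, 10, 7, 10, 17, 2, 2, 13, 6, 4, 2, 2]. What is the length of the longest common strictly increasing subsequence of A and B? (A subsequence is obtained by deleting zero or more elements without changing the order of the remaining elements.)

2

For each value that appears in both, track the longest common increasing run ending there.
The best achievable length is 2; one witness is 4, 17 (A-positions 3,6, B-positions 1,5).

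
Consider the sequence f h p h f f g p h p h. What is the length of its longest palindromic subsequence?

Using dp[i][j] = 2 + dp[i+1][j−1] if the ends match, else max(dp[i+1][j], dp[i][j−1]):
dp[1][11] = 8. A witness is hphffhph at positions 2,3,4,5,6,9,10,11.

8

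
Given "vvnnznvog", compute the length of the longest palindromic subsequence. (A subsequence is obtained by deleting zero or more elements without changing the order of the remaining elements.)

5

One longest palindromic subsequence is vnznv (positions 2,3,5,6,7); it reads the same forward and backward, and the interval DP gives dp[1][9] = 5.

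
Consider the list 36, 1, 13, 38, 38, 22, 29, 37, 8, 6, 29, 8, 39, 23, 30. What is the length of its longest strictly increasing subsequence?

6

Scanning left to right, the best length ending at each element is: 36→1, 1→1, 13→2, 38→3, 38→3, 22→3, 29→4, 37→5, 8→2, 6→2, 29→4, 8→3, 39→6, 23→4, 30→5.
So the longest increasing subsequence has length 6, e.g. 1, 13, 22, 29, 37, 39.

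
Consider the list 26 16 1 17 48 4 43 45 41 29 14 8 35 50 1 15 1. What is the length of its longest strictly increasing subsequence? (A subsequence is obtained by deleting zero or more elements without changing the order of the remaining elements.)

5

One longest increasing subsequence is 16, 17, 43, 45, 50 (positions 2,4,7,8,14), of length 5; no longer one exists.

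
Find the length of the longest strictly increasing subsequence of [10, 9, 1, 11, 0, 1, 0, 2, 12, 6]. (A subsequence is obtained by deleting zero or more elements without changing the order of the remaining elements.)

4

One longest increasing subsequence is 0, 1, 2, 12 (positions 5,6,8,9), of length 4; no longer one exists.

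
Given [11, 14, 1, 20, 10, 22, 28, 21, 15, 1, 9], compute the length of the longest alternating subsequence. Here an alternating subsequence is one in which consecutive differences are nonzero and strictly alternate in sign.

8

A longest alternating subsequence is 11, 14, 1, 20, 10, 22, 1, 9 (positions 1,2,3,4,5,6,10,11); its 7 consecutive differences strictly alternate in sign, and length 8 is optimal.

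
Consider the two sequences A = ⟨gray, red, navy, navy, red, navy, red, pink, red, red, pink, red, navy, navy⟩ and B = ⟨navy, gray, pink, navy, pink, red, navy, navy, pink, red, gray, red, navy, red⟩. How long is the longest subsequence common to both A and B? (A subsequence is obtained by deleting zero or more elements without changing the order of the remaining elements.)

Backtracking the LCS table gives one alignment: gray (A1,B2) → red (A2,B6) → navy (A4,B7) → navy (A6,B8) → pink (A8,B9) → red (A9,B10) → red (A10,B12) → red (A12,B14).
So the longest common subsequence has length 8.

8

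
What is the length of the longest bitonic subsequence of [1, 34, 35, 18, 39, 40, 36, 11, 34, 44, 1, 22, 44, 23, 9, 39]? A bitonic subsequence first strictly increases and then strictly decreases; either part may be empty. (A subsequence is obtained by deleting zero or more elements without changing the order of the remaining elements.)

9

One longest bitonic subsequence is 1, 34, 35, 39, 40, 36, 34, 23, 9 (positions 1,2,3,5,6,7,9,14,15): it rises to 40 then falls. Length 9 is optimal.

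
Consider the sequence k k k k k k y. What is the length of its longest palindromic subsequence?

6

One longest palindromic subsequence is kkkkkk (positions 1,2,3,4,5,6); it reads the same forward and backward, and the interval DP gives dp[1][7] = 6.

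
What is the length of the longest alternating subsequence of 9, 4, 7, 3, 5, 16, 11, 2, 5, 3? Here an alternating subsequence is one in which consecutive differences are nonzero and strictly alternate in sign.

8

A longest alternating subsequence is 9, 4, 7, 3, 5, 2, 5, 3 (positions 1,2,3,4,5,8,9,10); its 7 consecutive differences strictly alternate in sign, and length 8 is optimal.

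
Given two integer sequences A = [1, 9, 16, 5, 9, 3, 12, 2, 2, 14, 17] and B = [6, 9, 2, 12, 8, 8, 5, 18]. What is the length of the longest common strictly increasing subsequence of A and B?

A longest common strictly increasing subsequence is 9, 12 (length 2); it appears in order in both A and B, and no longer such subsequence exists.

2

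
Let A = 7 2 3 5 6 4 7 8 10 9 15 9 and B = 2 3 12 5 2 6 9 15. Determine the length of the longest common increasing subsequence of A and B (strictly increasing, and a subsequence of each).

6

A longest common strictly increasing subsequence is 2, 3, 5, 6, 9, 15 (length 6); it appears in order in both A and B, and no longer such subsequence exists.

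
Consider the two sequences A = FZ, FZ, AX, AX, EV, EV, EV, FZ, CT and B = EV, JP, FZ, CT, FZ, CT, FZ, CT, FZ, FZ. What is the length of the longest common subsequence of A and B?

4

A longest common subsequence is FZ, FZ, FZ, CT (length 4); the LCS DP confirms no longer common subsequence exists.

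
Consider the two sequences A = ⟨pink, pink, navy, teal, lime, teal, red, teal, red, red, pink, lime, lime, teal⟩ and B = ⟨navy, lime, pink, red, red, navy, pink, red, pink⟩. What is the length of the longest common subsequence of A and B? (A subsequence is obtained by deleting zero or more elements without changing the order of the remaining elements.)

Backtracking the LCS table gives one alignment: navy (A3,B1) → lime (A5,B2) → red (A7,B4) → red (A9,B5) → red (A10,B8) → pink (A11,B9).
So the longest common subsequence has length 6.

6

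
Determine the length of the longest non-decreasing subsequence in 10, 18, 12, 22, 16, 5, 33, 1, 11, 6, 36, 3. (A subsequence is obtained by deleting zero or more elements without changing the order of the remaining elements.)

Let dp[i] be the longest non-decreasing subsequence ending at position i. Then dp = [1, 2, 2, 3, 3, 1, 4, 1, 2, 2, 5, 2].
The maximum is 5; one witness is 10, 18, 22, 33, 36 at positions 1,2,4,7,11.

5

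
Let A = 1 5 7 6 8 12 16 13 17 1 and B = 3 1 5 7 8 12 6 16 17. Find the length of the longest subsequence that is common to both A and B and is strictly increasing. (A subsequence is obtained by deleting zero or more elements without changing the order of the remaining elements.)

7

A longest common strictly increasing subsequence is 1, 5, 7, 8, 12, 16, 17 (length 7); it appears in order in both A and B, and no longer such subsequence exists.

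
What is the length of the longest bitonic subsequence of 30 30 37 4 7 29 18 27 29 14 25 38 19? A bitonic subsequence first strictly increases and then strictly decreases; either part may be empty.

7

One longest bitonic subsequence is 4, 7, 18, 27, 29, 25, 19 (positions 4,5,7,8,9,11,13): it rises to 29 then falls. Length 7 is optimal.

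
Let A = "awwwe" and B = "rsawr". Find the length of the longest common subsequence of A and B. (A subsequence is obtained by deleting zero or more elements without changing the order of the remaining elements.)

Backtracking the LCS table gives one alignment: a (A1,B3) → w (A2,B4).
So the longest common subsequence has length 2.

2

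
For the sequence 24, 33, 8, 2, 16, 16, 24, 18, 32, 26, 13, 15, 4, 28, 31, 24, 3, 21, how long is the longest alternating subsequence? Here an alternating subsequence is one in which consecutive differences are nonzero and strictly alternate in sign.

12

Track the best alternating length ending on an up-step vs a down-step at each position: up/down = 1/1, 2/1, 1/3, 1/3, 4/3, 4/3, 4/3, 4/5, 6/3, 6/7, 4/7, 8/7, 4/9, 10/7, 10/7, 10/11, 4/11, 12/11.
The maximum over both is 12; one such subsequence is 24, 33, 8, 24, 18, 32, 13, 15, 4, 28, 3, 21.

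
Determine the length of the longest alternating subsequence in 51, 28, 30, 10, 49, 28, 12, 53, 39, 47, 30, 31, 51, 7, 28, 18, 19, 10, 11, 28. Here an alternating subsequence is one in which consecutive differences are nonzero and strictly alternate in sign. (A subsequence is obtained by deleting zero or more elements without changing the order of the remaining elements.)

A longest alternating subsequence is 51, 28, 30, 10, 49, 28, 53, 39, 47, 30, 31, 7, 28, 18, 19, 10, 11 (positions 1,2,3,4,5,6,8,9,10,11,12,14,15,16,17,18,19); its 16 consecutive differences strictly alternate in sign, and length 17 is optimal.

17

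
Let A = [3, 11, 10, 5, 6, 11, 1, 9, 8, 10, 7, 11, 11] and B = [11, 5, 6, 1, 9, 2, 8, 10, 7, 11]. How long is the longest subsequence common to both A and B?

9

Backtracking the LCS table gives one alignment: 11 (A2,B1) → 5 (A4,B2) → 6 (A5,B3) → 1 (A7,B4) → 9 (A8,B5) → 8 (A9,B7) → 10 (A10,B8) → 7 (A11,B9) → 11 (A13,B10).
So the longest common subsequence has length 9.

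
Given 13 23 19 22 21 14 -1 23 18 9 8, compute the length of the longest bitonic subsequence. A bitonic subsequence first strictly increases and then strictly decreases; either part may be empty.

One longest bitonic subsequence is 13, 23, 22, 21, 18, 9, 8 (positions 1,2,4,5,9,10,11): it rises to 23 then falls. Length 7 is optimal.

7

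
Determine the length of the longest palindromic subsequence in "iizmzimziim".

9

One longest palindromic subsequence is iizmimzii (positions 1,2,3,4,6,7,8,9,10); it reads the same forward and backward, and the interval DP gives dp[1][11] = 9.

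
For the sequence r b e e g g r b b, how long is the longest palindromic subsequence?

4

One longest palindromic subsequence is bggb (positions 2,5,6,9); it reads the same forward and backward, and the interval DP gives dp[1][9] = 4.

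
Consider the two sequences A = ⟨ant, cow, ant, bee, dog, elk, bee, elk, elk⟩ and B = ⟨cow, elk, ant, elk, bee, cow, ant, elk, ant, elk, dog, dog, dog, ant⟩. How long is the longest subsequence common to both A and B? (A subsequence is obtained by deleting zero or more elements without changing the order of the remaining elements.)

6

A longest common subsequence is cow, ant, elk, bee, elk, elk (length 6); the LCS DP confirms no longer common subsequence exists.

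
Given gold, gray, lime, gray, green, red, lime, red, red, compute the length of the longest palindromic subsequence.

Using dp[i][j] = 2 + dp[i+1][j−1] if the ends match, else max(dp[i+1][j], dp[i][j−1]):
dp[1][9] = 3. A witness is red red red at positions 6,8,9.

3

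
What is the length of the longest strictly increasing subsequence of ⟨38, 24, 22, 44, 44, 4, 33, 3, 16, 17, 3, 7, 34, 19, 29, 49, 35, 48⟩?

Let dp[i] be the longest increasing subsequence ending at position i. Then dp = [1, 1, 1, 2, 2, 1, 2, 1, 2, 3, 1, 2, 4, 4, 5, 6, 6, 7].
The maximum is 7; one witness is 4, 16, 17, 19, 29, 35, 48 at positions 6,9,10,14,15,17,18.

7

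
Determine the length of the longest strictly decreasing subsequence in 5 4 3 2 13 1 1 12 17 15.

5

Let dp[i] be the longest decreasing subsequence ending at position i. Then dp = [1, 2, 3, 4, 1, 5, 5, 2, 1, 2].
The maximum is 5; one witness is 5, 4, 3, 2, 1 at positions 1,2,3,4,6.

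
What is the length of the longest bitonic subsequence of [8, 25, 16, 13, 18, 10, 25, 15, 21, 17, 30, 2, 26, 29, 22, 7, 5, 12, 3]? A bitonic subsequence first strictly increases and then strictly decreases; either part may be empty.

Let inc[i] be the LIS ending at i and dec[i] the longest strictly decreasing subsequence starting at i. inc = [1, 2, 2, 2, 3, 2, 4, 3, 4, 4, 5, 1, 5, 6, 5, 2, 2, 3, 2], dec = [4, 7, 6, 5, 5, 4, 6, 4, 5, 4, 6, 1, 5, 5, 4, 3, 2, 2, 1].
max_i inc[i]+dec[i]−1 = 10, with one witness 8, 16, 18, 25, 30, 29, 22, 7, 5, 3.

10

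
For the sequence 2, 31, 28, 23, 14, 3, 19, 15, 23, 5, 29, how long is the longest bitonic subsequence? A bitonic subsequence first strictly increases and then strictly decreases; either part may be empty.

7

Let inc[i] be the LIS ending at i and dec[i] the longest strictly decreasing subsequence starting at i. inc = [1, 2, 2, 2, 2, 2, 3, 3, 4, 3, 5], dec = [1, 6, 5, 4, 2, 1, 3, 2, 2, 1, 1].
max_i inc[i]+dec[i]−1 = 7, with one witness 2, 31, 28, 23, 19, 15, 5.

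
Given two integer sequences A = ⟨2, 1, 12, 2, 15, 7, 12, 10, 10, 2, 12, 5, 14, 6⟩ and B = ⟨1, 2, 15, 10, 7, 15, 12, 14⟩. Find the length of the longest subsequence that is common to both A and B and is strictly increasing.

5

For each value that appears in both, track the longest common increasing run ending there.
The best achievable length is 5; one witness is 1, 2, 7, 12, 14 (A-positions 2,4,6,7,13, B-positions 1,2,5,7,8).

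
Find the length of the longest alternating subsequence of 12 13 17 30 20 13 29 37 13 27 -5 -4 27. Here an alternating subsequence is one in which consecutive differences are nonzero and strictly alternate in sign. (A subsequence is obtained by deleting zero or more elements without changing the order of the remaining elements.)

8

A longest alternating subsequence is 12, 30, 20, 29, 13, 27, -5, -4 (positions 1,4,5,7,9,10,11,12); its 7 consecutive differences strictly alternate in sign, and length 8 is optimal.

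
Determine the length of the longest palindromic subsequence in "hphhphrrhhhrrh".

Using dp[i][j] = 2 + dp[i+1][j−1] if the ends match, else max(dp[i+1][j], dp[i][j−1]):
dp[1][14] = 10. A witness is hhhhrrhhhh at positions 1,3,4,6,7,8,9,10,11,14.

10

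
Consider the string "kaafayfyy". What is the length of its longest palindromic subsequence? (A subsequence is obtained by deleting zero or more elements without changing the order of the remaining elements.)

3

One longest palindromic subsequence is yyy (positions 6,8,9); it reads the same forward and backward, and the interval DP gives dp[1][9] = 3.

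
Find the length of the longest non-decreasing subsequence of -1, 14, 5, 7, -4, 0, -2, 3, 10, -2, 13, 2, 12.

5

Let dp[i] be the longest non-decreasing subsequence ending at position i. Then dp = [1, 2, 2, 3, 1, 2, 2, 3, 4, 3, 5, 4, 5].
The maximum is 5; one witness is -1, 5, 7, 10, 13 at positions 1,3,4,9,11.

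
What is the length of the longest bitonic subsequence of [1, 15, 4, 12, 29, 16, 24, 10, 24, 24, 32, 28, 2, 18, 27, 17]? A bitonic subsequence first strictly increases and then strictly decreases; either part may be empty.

Let inc[i] be the LIS ending at i and dec[i] the longest strictly decreasing subsequence starting at i. inc = [1, 2, 2, 3, 4, 4, 5, 3, 5, 5, 6, 6, 2, 5, 6, 5], dec = [1, 4, 2, 3, 4, 3, 3, 2, 3, 3, 4, 3, 1, 2, 2, 1].
max_i inc[i]+dec[i]−1 = 9, with one witness 1, 4, 12, 16, 24, 32, 28, 27, 17.

9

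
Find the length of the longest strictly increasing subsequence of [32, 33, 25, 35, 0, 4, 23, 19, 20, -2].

Let dp[i] be the longest increasing subsequence ending at position i. Then dp = [1, 2, 1, 3, 1, 2, 3, 3, 4, 1].
The maximum is 4; one witness is 0, 4, 19, 20 at positions 5,6,8,9.

4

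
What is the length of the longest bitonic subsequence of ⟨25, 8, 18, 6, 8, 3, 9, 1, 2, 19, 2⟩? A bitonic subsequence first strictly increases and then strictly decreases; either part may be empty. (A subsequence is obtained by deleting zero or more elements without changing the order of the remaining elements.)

Let inc[i] be the LIS ending at i and dec[i] the longest strictly decreasing subsequence starting at i. inc = [1, 1, 2, 1, 2, 1, 3, 1, 2, 4, 2], dec = [5, 4, 4, 3, 3, 2, 2, 1, 1, 2, 1].
max_i inc[i]+dec[i]−1 = 5, with one witness 25, 18, 8, 3, 2.

5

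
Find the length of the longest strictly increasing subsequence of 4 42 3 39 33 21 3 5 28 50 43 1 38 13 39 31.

Let dp[i] be the longest increasing subsequence ending at position i. Then dp = [1, 2, 1, 2, 2, 2, 1, 2, 3, 4, 4, 1, 4, 3, 5, 4].
The maximum is 5; one witness is 4, 21, 28, 38, 39 at positions 1,6,9,13,15.

5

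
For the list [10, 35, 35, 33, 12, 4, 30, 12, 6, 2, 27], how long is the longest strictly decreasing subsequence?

Scanning left to right, the best length ending at each element is: 10→1, 35→1, 35→1, 33→2, 12→3, 4→4, 30→3, 12→4, 6→5, 2→6, 27→4.
So the longest decreasing subsequence has length 6, e.g. 35, 33, 30, 12, 6, 2.

6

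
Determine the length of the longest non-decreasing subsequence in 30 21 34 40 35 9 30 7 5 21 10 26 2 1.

One longest non-decreasing subsequence is 30, 34, 40 (positions 1,3,4), of length 3; no longer one exists.

3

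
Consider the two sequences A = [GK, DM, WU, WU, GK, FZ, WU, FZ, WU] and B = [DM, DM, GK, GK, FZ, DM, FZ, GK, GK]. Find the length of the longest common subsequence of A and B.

4

Backtracking the LCS table gives one alignment: GK (A1,B3) → GK (A5,B4) → FZ (A6,B5) → FZ (A8,B7).
So the longest common subsequence has length 4.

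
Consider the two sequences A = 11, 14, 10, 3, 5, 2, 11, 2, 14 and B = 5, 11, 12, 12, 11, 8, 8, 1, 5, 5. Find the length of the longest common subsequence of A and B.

Backtracking the LCS table gives one alignment: 11 (A1,B5) → 5 (A5,B10).
So the longest common subsequence has length 2.

2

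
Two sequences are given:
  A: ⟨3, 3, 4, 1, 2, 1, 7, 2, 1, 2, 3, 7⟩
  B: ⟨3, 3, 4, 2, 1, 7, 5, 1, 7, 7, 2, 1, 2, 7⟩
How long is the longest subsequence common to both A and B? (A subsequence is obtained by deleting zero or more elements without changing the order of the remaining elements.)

Backtracking the LCS table gives one alignment: 3 (A1,B1) → 3 (A2,B2) → 4 (A3,B3) → 1 (A4,B5) → 1 (A6,B8) → 7 (A7,B10) → 2 (A8,B11) → 1 (A9,B12) → 2 (A10,B13) → 7 (A12,B14).
So the longest common subsequence has length 10.

10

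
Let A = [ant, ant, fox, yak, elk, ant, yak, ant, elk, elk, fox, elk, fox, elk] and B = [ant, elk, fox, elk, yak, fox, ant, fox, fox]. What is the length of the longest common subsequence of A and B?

7

A longest common subsequence is ant, fox, elk, yak, ant, fox, fox (length 7); the LCS DP confirms no longer common subsequence exists.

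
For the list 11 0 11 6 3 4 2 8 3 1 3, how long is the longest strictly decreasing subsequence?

Scanning left to right, the best length ending at each element is: 11→1, 0→2, 11→1, 6→2, 3→3, 4→3, 2→4, 8→2, 3→4, 1→5, 3→4.
So the longest decreasing subsequence has length 5, e.g. 11, 6, 3, 2, 1.

5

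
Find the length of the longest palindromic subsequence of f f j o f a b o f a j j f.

One longest palindromic subsequence is fjafajf (positions 1,3,6,9,10,12,13); it reads the same forward and backward, and the interval DP gives dp[1][13] = 7.

7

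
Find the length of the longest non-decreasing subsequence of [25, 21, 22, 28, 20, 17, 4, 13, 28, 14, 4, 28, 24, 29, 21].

One longest non-decreasing subsequence is 21, 22, 28, 28, 28, 29 (positions 2,3,4,9,12,14), of length 6; no longer one exists.

6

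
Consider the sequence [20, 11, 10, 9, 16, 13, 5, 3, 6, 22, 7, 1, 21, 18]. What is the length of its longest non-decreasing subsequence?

Let dp[i] be the longest non-decreasing subsequence ending at position i. Then dp = [1, 1, 1, 1, 2, 2, 1, 1, 2, 3, 3, 1, 4, 4].
The maximum is 4; one witness is 5, 6, 7, 21 at positions 7,9,11,13.

4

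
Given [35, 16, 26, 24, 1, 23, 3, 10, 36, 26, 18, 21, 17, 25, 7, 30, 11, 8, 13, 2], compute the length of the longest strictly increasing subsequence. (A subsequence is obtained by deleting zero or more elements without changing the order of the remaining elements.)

Let dp[i] be the longest increasing subsequence ending at position i. Then dp = [1, 1, 2, 2, 1, 2, 2, 3, 4, 4, 4, 5, 4, 6, 3, 7, 4, 4, 5, 2].
The maximum is 7; one witness is 1, 3, 10, 18, 21, 25, 30 at positions 5,7,8,11,12,14,16.

7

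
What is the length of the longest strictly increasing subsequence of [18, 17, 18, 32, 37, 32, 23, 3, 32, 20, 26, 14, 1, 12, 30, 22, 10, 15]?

5

One longest increasing subsequence is 17, 18, 23, 26, 30 (positions 2,3,7,11,15), of length 5; no longer one exists.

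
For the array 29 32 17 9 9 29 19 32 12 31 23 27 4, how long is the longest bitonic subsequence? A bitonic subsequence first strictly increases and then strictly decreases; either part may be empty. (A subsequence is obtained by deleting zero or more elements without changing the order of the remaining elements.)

6

Let inc[i] be the LIS ending at i and dec[i] the longest strictly decreasing subsequence starting at i. inc = [1, 2, 1, 1, 1, 2, 2, 3, 2, 3, 3, 4, 1], dec = [4, 5, 3, 2, 2, 4, 3, 4, 2, 3, 2, 2, 1].
max_i inc[i]+dec[i]−1 = 6, with one witness 29, 32, 29, 19, 12, 4.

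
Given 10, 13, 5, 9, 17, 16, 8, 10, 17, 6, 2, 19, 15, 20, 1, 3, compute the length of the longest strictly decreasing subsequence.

6

One longest decreasing subsequence is 10, 9, 8, 6, 2, 1 (positions 1,4,7,10,11,15), of length 6; no longer one exists.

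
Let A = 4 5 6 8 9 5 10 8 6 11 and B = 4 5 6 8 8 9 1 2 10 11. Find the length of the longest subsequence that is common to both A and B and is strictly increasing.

For each value that appears in both, track the longest common increasing run ending there.
The best achievable length is 7; one witness is 4, 5, 6, 8, 9, 10, 11 (A-positions 1,2,3,4,5,7,10, B-positions 1,2,3,4,6,9,10).

7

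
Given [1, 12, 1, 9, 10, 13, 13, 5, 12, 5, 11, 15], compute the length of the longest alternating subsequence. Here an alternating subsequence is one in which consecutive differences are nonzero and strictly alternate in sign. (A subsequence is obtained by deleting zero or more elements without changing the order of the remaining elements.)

A longest alternating subsequence is 1, 12, 1, 9, 5, 12, 5, 11 (positions 1,2,3,4,8,9,10,11); its 7 consecutive differences strictly alternate in sign, and length 8 is optimal.

8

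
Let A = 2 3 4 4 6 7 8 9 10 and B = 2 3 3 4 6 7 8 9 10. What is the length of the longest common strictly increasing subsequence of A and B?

A longest common strictly increasing subsequence is 2, 3, 4, 6, 7, 8, 9, 10 (length 8); it appears in order in both A and B, and no longer such subsequence exists.

8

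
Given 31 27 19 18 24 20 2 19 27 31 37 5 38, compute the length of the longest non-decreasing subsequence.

Scanning left to right, the best length ending at each element is: 31→1, 27→1, 19→1, 18→1, 24→2, 20→2, 2→1, 19→2, 27→3, 31→4, 37→5, 5→2, 38→6.
So the longest non-decreasing subsequence has length 6, e.g. 19, 24, 27, 31, 37, 38.

6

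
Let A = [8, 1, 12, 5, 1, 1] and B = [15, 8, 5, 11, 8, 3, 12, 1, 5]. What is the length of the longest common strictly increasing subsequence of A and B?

2

A longest common strictly increasing subsequence is 8, 12 (length 2); it appears in order in both A and B, and no longer such subsequence exists.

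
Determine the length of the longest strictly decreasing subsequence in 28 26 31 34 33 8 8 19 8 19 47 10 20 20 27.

Let dp[i] be the longest decreasing subsequence ending at position i. Then dp = [1, 2, 1, 1, 2, 3, 3, 3, 4, 3, 1, 4, 3, 3, 3].
The maximum is 4; one witness is 28, 26, 19, 8 at positions 1,2,8,9.

4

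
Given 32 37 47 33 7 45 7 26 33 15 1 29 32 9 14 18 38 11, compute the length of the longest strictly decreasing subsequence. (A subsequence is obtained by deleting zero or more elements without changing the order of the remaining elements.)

Let dp[i] be the longest decreasing subsequence ending at position i. Then dp = [1, 1, 1, 2, 3, 2, 3, 3, 3, 4, 5, 4, 4, 5, 5, 5, 3, 6].
The maximum is 6; one witness is 37, 33, 26, 15, 14, 11 at positions 2,4,8,10,15,18.

6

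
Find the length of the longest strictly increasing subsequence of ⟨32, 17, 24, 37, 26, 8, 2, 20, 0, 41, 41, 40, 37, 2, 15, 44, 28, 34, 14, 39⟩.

6

Let dp[i] be the longest increasing subsequence ending at position i. Then dp = [1, 1, 2, 3, 3, 1, 1, 2, 1, 4, 4, 4, 4, 2, 3, 5, 4, 5, 3, 6].
The maximum is 6; one witness is 17, 24, 26, 28, 34, 39 at positions 2,3,5,17,18,20.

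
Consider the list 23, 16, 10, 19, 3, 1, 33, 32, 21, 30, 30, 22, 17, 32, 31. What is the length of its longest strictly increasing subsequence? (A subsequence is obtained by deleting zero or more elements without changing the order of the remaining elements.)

5

Let dp[i] be the longest increasing subsequence ending at position i. Then dp = [1, 1, 1, 2, 1, 1, 3, 3, 3, 4, 4, 4, 2, 5, 5].
The maximum is 5; one witness is 16, 19, 21, 30, 32 at positions 2,4,9,10,14.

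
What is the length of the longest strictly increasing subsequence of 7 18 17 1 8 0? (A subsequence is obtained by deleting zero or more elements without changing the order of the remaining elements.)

One longest increasing subsequence is 7, 18 (positions 1,2), of length 2; no longer one exists.

2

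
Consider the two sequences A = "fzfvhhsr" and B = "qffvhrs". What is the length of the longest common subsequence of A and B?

A longest common subsequence is ffvhs (length 5); the LCS DP confirms no longer common subsequence exists.

5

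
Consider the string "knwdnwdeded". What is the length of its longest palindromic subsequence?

One longest palindromic subsequence is deded (positions 4,8,9,10,11); it reads the same forward and backward, and the interval DP gives dp[1][11] = 5.

5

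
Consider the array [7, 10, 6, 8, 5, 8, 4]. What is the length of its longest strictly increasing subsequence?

2

Let dp[i] be the longest increasing subsequence ending at position i. Then dp = [1, 2, 1, 2, 1, 2, 1].
The maximum is 2; one witness is 7, 10 at positions 1,2.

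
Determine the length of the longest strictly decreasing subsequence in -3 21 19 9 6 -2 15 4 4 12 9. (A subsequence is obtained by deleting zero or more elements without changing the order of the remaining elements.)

Let dp[i] be the longest decreasing subsequence ending at position i. Then dp = [1, 1, 2, 3, 4, 5, 3, 5, 5, 4, 5].
The maximum is 5; one witness is 21, 19, 9, 6, -2 at positions 2,3,4,5,6.

5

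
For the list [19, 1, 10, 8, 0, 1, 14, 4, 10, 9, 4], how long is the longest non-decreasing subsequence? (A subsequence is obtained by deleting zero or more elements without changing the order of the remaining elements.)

4

One longest non-decreasing subsequence is 1, 1, 4, 10 (positions 2,6,8,9), of length 4; no longer one exists.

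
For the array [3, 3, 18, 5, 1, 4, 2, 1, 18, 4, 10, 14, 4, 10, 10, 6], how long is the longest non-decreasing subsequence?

7

One longest non-decreasing subsequence is 3, 3, 4, 4, 10, 10, 10 (positions 1,2,6,10,11,14,15), of length 7; no longer one exists.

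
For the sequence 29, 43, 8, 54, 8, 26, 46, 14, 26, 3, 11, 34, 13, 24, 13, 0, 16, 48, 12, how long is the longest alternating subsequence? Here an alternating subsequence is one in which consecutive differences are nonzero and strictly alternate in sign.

15

A longest alternating subsequence is 29, 43, 8, 54, 8, 26, 14, 26, 3, 34, 13, 24, 13, 16, 12 (positions 1,2,3,4,5,6,8,9,10,12,13,14,15,17,19); its 14 consecutive differences strictly alternate in sign, and length 15 is optimal.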